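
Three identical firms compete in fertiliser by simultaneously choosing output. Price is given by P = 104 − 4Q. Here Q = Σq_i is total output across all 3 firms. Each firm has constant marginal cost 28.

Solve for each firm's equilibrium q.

A representative firm's profit is π_i = q_i(104 − 4Q) − 28q_i, with Q = q_i + Σ_{j≠i} q_j.
First-order condition: 76 − 8q_i − 4Σ_{j≠i} q_j = 0.
In a symmetric equilibrium every firm chooses the same q, so Σ_{j≠i} q_j = 2q. The condition becomes 76 − 16q = 0, giving q = 76/16 = 4.75.

4.75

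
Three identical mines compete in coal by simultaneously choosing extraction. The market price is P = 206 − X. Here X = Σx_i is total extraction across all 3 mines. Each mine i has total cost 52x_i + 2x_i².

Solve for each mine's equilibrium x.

A representative mine's profit is π_i = x_i(206 − X) − 52x_i − 2x_i², with X = x_i + Σ_{j≠i} x_j.
First-order condition: 154 − 6x_i − Σ_{j≠i} x_j = 0.
With identical mines, set every x_j = x: then 154 − 6x − 2x = 0, i.e. x = 154/8 = 19.25.

19.25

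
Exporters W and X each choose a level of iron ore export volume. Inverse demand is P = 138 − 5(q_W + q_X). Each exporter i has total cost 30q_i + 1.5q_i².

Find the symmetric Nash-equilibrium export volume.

Exporter W's profit: π = q_W(138 − 5(q_W + q_X)) − 30q_W − 1.5q_W².
∂π/∂q_W = 108 − 13q_W − 5q_X = 0, so q_W = 108/13 − (5/13)q_X.
The game is symmetric, so in equilibrium q_X = q_W: the reaction function gives (18/13)q_W = 108/13, hence q_W = 6.

6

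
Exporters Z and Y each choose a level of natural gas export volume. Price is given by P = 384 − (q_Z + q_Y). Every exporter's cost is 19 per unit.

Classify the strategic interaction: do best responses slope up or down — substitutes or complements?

Exporter Z's profit: π = q_Z(384 − (q_Z + q_Y)) − 19q_Z.
∂π/∂q_Z = 365 − 2q_Z − q_Y = 0, so q_Z = 182.5 − 0.5q_Y.
The best-response slope dq_Z/dq_Y = −0.5 < 0: the reaction function is downward-sloping, so the choices are strategic substitutes.

strategic substitutes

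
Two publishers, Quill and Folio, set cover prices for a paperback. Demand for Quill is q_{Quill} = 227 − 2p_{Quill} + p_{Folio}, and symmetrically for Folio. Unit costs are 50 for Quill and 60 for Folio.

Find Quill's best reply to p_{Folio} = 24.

87.75

Quill's profit: π = (p_{Quill} − 50)(227 − 2p_{Quill} + p_{Folio}).
∂π/∂p_{Quill} = 327 − 4p_{Quill} + p_{Folio} = 0 ⇒ p_{Quill} = 81.75 + 0.25p_{Folio}.
At p_{Folio} = 24: p_{Quill} = 81.75 + 0.25·24 = 87.75.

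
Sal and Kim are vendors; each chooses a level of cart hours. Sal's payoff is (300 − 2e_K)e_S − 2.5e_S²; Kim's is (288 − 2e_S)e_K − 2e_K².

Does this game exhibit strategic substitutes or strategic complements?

Expanding Sal's payoff: 300e_S − 2e_Ke_S − 2.5e_S².
∂π/∂e_S = 300 − 2e_K − 5e_S = 0, so e_S = 60 − 0.4e_K.
The best-response slope de_S/de_K = −0.4 < 0: the reaction function is downward-sloping, so the choices are strategic substitutes.

strategic substitutes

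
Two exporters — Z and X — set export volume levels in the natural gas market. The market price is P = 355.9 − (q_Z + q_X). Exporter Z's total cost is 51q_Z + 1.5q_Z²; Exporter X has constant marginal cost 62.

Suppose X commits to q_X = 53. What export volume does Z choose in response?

Exporter Z's profit: π = q_Z(355.9 − (q_Z + q_X)) − 51q_Z − 1.5q_Z².
∂π/∂q_Z = 304.9 − 5q_Z − q_X = 0, so q_Z = 60.98 − 0.2q_X.
At q_X = 53: q_Z = 60.98 − 0.2·53 = 50.38.

50.38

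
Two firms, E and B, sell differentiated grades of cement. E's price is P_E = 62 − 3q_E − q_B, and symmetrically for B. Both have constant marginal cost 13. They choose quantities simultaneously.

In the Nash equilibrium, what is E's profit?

147

Firm E's profit: π = q_E(62 − 3q_E − q_B) − 13q_E.
∂π/∂q_E = 49 − 6q_E − q_B = 0 ⇒ q_E = 49/6 − (1/6)q_B.
Setting q_E = q_B in the reaction function: q_E = 49/6 − (1/6)q_E, so q_E = (49/6) / (7/6) = 7.
P_E = 62 − 3·7 − 7 = 34.
Profit = (34 − 13)·7 = 147.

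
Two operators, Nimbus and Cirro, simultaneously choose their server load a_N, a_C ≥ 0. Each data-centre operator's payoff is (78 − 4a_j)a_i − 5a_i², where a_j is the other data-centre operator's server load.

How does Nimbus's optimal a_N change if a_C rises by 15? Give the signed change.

Nimbus's payoff is (78 − 4a_C)a_N − 5a_N².
∂π/∂a_N = 78 − 4a_C − 10a_N = 0, so a_N = 7.8 − 0.4a_C.
The reaction-function slope is −0.4, so a 15-unit rise in a_C moves a_N by −0.4 × 15 = −6. Nimbus's best response falls — the actions are strategic substitutes.

-6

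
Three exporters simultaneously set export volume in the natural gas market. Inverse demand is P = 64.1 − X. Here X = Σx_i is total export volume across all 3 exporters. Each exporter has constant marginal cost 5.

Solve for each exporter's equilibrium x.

14.775

A representative exporter's profit is π_i = x_i(64.1 − X) − 5x_i, with X = x_i + Σ_{j≠i} x_j.
First-order condition: 59.1 − 2x_i − Σ_{j≠i} x_j = 0.
Imposing symmetry (x_j = x for all j) turns Σ_{j≠i} x_j into 2x, so 59.1 = 4x and x = 14.775.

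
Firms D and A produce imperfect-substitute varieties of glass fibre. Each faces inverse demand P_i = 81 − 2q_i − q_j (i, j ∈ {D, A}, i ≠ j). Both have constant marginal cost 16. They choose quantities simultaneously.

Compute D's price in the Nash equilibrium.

Firm D's profit: π = q_D(81 − 2q_D − q_A) − 16q_D.
∂π/∂q_D = 65 − 4q_D − q_A = 0 ⇒ q_D = 16.25 − 0.25q_A.
The game is symmetric, so in equilibrium q_A = q_D: the reaction function gives 1.25q_D = 16.25, hence q_D = 13.
P_D = 81 − 2·13 − 13 = 42.

42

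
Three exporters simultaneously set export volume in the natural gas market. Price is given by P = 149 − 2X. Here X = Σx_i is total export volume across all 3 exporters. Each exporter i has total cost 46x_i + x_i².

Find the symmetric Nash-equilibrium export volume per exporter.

A representative exporter's profit is π_i = x_i(149 − 2X) − 46x_i − x_i², with X = x_i + Σ_{j≠i} x_j.
First-order condition: 103 − 6x_i − 2Σ_{j≠i} x_j = 0.
Imposing symmetry (x_j = x for all j) turns Σ_{j≠i} x_j into 2x, so 103 = 10x and x = 10.3.

10.3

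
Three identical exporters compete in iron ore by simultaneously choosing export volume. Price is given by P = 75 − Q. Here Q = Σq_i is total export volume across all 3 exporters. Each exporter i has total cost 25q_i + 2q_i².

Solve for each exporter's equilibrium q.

A representative exporter's profit is π_i = q_i(75 − Q) − 25q_i − 2q_i², with Q = q_i + Σ_{j≠i} q_j.
First-order condition: 50 − 6q_i − Σ_{j≠i} q_j = 0.
With identical exporters, set every q_j = q: then 50 − 6q − 2q = 0, i.e. q = 50/8 = 6.25.

6.25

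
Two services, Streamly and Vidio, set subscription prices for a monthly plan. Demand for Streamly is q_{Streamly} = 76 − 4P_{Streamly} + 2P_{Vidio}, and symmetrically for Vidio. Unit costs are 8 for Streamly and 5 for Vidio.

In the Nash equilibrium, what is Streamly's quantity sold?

Streamly's profit: π = (P_{Streamly} − 8)(76 − 4P_{Streamly} + 2P_{Vidio}).
∂π/∂P_{Streamly} = 108 − 8P_{Streamly} + 2P_{Vidio} = 0 ⇒ P_{Streamly} = 13.5 + 0.25P_{Vidio}.
Similarly P_{Vidio} = 12 + 0.25P_{Streamly}.
Plugging P_{Vidio} into Streamly's best response: P_{Streamly} = 13.5 + 0.25(12 + 0.25P_{Streamly}) ⇒ 0.9375P_{Streamly} = 16.5, so P_{Streamly} = 17.6.
Then P_{Vidio} = 12 + 0.25·17.6 = 16.4.
q_{Streamly} = 76 − 4·17.6 + 2·16.4 = 38.4.

38.4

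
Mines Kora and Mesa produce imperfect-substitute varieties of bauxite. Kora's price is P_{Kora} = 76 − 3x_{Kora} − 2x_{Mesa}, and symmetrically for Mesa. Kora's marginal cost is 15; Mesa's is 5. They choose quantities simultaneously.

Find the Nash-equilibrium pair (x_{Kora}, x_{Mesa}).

Mine Kora's profit: π = x_{Kora}(76 − 3x_{Kora} − 2x_{Mesa}) − 15x_{Kora}.
∂π/∂x_{Kora} = 61 − 6x_{Kora} − 2x_{Mesa} = 0 ⇒ x_{Kora} = 61/6 − (1/3)x_{Mesa}.
Similarly x_{Mesa} = 71/6 − (1/3)x_{Kora}.
Solving the two reaction functions simultaneously: (1 − (−1/3)(−1/3))x_{Kora} = 61/6 − (1/3)·(71/6), so (8/9)x_{Kora} = 56/9 and x_{Kora} = 7.
Then x_{Mesa} = 71/6 − (1/3)·7 = 9.5.

7, 9.5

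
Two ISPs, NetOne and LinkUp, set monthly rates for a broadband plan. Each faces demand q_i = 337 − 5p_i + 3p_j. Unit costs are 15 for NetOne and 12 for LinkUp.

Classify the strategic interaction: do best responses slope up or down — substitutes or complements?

strategic complements

NetOne's profit: π = (p_{NetOne} − 15)(337 − 5p_{NetOne} + 3p_{LinkUp}).
∂π/∂p_{NetOne} = 412 − 10p_{NetOne} + 3p_{LinkUp} = 0 ⇒ p_{NetOne} = 41.2 + 0.3p_{LinkUp}.
The best-response slope dp_{NetOne}/dp_{LinkUp} = 0.3 > 0: the reaction function is upward-sloping, so the choices are strategic complements.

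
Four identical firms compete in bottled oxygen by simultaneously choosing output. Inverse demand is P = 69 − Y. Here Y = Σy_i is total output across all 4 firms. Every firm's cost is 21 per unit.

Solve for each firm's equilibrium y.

9.6

A representative firm's profit is π_i = y_i(69 − Y) − 21y_i, with Y = y_i + Σ_{j≠i} y_j.
First-order condition: 48 − 2y_i − Σ_{j≠i} y_j = 0.
With identical firms, set every y_j = y: then 48 − 2y − 3y = 0, i.e. y = 48/5 = 9.6.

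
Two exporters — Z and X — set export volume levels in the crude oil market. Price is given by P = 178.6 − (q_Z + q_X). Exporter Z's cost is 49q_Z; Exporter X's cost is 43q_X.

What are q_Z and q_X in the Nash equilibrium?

41.2, 47.2

Exporter Z's profit: π = q_Z(178.6 − (q_Z + q_X)) − 49q_Z.
∂π/∂q_Z = 129.6 − 2q_Z − q_X = 0, so q_Z = 64.8 − 0.5q_X.
By the same steps for X: q_X = 67.8 − 0.5q_Z.
Substituting the second reaction function into the first: q_Z = 64.8 − 0.5(67.8 − 0.5q_Z), which gives 0.75q_Z = 30.9 ⇒ q_Z = 41.2.
Then q_X = 67.8 − 0.5·41.2 = 47.2.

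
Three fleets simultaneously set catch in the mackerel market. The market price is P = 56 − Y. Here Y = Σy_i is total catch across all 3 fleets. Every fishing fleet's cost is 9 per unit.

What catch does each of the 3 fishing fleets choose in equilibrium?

A representative fishing fleet's profit is π_i = y_i(56 − Y) − 9y_i, with Y = y_i + Σ_{j≠i} y_j.
First-order condition: 47 − 2y_i − Σ_{j≠i} y_j = 0.
Imposing symmetry (y_j = y for all j) turns Σ_{j≠i} y_j into 2y, so 47 = 4y and y = 11.75.

11.75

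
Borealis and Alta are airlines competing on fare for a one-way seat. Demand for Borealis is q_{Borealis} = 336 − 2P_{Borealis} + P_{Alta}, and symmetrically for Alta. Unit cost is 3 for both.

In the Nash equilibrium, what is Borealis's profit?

Borealis's profit: π = (P_{Borealis} − 3)(336 − 2P_{Borealis} + P_{Alta}).
∂π/∂P_{Borealis} = 342 − 4P_{Borealis} + P_{Alta} = 0 ⇒ P_{Borealis} = 85.5 + 0.25P_{Alta}.
The game is symmetric, so in equilibrium P_{Alta} = P_{Borealis}: the reaction function gives 0.75P_{Borealis} = 85.5, hence P_{Borealis} = 114.
q_{Borealis} = 336 − 2·114 + 114 = 222.
Profit = (114 − 3)·222 = 24642.

24642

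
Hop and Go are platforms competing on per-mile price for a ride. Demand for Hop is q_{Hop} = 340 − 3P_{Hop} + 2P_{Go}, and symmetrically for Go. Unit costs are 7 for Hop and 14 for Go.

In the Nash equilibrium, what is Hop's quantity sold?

Hop's profit: π = (P_{Hop} − 7)(340 − 3P_{Hop} + 2P_{Go}).
∂π/∂P_{Hop} = 361 − 6P_{Hop} + 2P_{Go} = 0 ⇒ P_{Hop} = 361/6 + (1/3)P_{Go}.
Similarly P_{Go} = 191/3 + (1/3)P_{Hop}.
Solving the two reaction functions simultaneously: (1 − (1/3)(1/3))P_{Hop} = 361/6 + (1/3)·(191/3), so (8/9)P_{Hop} = 1465/18 and P_{Hop} = 91.5625.
Then P_{Go} = 191/3 + (1/3)·91.5625 = 94.1875.
q_{Hop} = 340 − 3·91.5625 + 2·94.1875 = 253.6875.

253.6875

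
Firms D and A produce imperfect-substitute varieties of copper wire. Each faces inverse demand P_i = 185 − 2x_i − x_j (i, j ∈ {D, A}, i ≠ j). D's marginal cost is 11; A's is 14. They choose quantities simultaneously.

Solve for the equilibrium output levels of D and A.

Firm D's profit: π = x_D(185 − 2x_D − x_A) − 11x_D.
∂π/∂x_D = 174 − 4x_D − x_A = 0 ⇒ x_D = 43.5 − 0.25x_A.
Similarly x_A = 42.75 − 0.25x_D.
Solving the two reaction functions simultaneously: (1 − (−0.25)(−0.25))x_D = 43.5 − 0.25·42.75, so 0.9375x_D = 32.8125 and x_D = 35.
Then x_A = 42.75 − 0.25·35 = 34.

35, 34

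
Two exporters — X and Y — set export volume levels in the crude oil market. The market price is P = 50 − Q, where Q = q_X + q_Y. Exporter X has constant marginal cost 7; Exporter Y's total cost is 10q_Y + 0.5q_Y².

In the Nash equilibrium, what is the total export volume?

Exporter X's profit: π = q_X(50 − (q_X + q_Y)) − 7q_X.
∂π/∂q_X = 43 − 2q_X − q_Y = 0, so q_X = 21.5 − 0.5q_Y.
For Y: ∂π/∂q_Y = 40 − 3q_Y − q_X = 0 ⇒ q_Y = 40/3 − (1/3)q_X.
Solving the two reaction functions simultaneously: (1 − (−0.5)(−1/3))q_X = 21.5 − 0.5·(40/3), so (5/6)q_X = 89/6 and q_X = 17.8.
Then q_Y = 40/3 − (1/3)·17.8 = 7.4.
Total export volume: 17.8 + 7.4 = 25.2.

25.2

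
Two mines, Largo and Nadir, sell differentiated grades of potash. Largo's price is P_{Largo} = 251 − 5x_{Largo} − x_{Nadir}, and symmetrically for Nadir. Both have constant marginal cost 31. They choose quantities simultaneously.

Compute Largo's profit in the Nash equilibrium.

2000

Mine Largo's profit: π = x_{Largo}(251 − 5x_{Largo} − x_{Nadir}) − 31x_{Largo}.
∂π/∂x_{Largo} = 220 − 10x_{Largo} − x_{Nadir} = 0 ⇒ x_{Largo} = 22 − 0.1x_{Nadir}.
Setting x_{Largo} = x_{Nadir} in the reaction function: x_{Largo} = 22 − 0.1x_{Largo}, so x_{Largo} = 22 / 1.1 = 20.
P_{Largo} = 251 − 5·20 − 20 = 131.
Profit = (131 − 31)·20 = 2000.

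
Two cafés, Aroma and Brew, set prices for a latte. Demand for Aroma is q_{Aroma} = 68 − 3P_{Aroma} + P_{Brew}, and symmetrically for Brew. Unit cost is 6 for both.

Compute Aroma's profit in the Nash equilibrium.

376.32

Aroma's profit: π = (P_{Aroma} − 6)(68 − 3P_{Aroma} + P_{Brew}).
∂π/∂P_{Aroma} = 86 − 6P_{Aroma} + P_{Brew} = 0 ⇒ P_{Aroma} = 43/3 + (1/6)P_{Brew}.
By symmetry P_{Brew} = P_{Aroma}; substituting into the reaction function, (5/6)P_{Aroma} = 43/3 and P_{Aroma} = 17.2.
q_{Aroma} = 68 − 3·17.2 + 17.2 = 33.6.
Profit = (17.2 − 6)·33.6 = 376.32.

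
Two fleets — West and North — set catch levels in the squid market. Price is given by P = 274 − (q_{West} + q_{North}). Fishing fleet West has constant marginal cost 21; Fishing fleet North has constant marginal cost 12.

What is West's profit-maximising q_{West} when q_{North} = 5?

Fishing fleet West's profit: π = q_{West}(274 − (q_{West} + q_{North})) − 21q_{West}.
∂π/∂q_{West} = 253 − 2q_{West} − q_{North} = 0, so q_{West} = 126.5 − 0.5q_{North}.
At q_{North} = 5: q_{West} = 126.5 − 0.5·5 = 124.

124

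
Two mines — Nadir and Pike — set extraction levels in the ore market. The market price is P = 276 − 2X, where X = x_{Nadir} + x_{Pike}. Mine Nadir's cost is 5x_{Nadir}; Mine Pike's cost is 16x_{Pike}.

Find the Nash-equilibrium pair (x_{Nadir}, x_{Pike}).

Mine Nadir's profit: π = x_{Nadir}(276 − 2(x_{Nadir} + x_{Pike})) − 5x_{Nadir}.
∂π/∂x_{Nadir} = 271 − 4x_{Nadir} − 2x_{Pike} = 0, so x_{Nadir} = 67.75 − 0.5x_{Pike}.
By the same steps for Pike: x_{Pike} = 65 − 0.5x_{Nadir}.
Solving the two reaction functions simultaneously: (1 − (−0.5)(−0.5))x_{Nadir} = 67.75 − 0.5·65, so 0.75x_{Nadir} = 35.25 and x_{Nadir} = 47.
Then x_{Pike} = 65 − 0.5·47 = 41.5.

47, 41.5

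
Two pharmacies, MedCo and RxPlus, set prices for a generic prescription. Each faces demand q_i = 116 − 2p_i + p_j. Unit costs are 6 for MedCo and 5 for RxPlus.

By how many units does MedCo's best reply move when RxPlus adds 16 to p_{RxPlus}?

MedCo's profit: π = (p_{MedCo} − 6)(116 − 2p_{MedCo} + p_{RxPlus}).
∂π/∂p_{MedCo} = 128 − 4p_{MedCo} + p_{RxPlus} = 0 ⇒ p_{MedCo} = 32 + 0.25p_{RxPlus}.
The reaction-function slope is 0.25, so a 16-unit rise in p_{RxPlus} moves p_{MedCo} by 0.25 × 16 = 4. MedCo's best response rises — the actions are strategic complements.

4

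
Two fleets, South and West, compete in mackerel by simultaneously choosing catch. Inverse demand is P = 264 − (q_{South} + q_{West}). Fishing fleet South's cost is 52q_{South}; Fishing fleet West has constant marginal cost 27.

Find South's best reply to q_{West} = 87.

Fishing fleet South's profit: π = q_{South}(264 − (q_{South} + q_{West})) − 52q_{South}.
∂π/∂q_{South} = 212 − 2q_{South} − q_{West} = 0, so q_{South} = 106 − 0.5q_{West}.
At q_{West} = 87: q_{South} = 106 − 0.5·87 = 62.5.

62.5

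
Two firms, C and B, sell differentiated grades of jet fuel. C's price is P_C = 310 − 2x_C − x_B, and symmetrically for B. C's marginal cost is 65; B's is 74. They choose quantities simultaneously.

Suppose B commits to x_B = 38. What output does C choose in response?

51.75

Firm C's profit: π = x_C(310 − 2x_C − x_B) − 65x_C.
∂π/∂x_C = 245 − 4x_C − x_B = 0 ⇒ x_C = 61.25 − 0.25x_B.
At x_B = 38: x_C = 61.25 − 0.25·38 = 51.75.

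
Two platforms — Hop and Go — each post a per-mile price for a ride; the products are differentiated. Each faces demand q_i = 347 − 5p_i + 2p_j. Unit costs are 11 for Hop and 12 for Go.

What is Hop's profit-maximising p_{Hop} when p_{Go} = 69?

Hop's profit: π = (p_{Hop} − 11)(347 − 5p_{Hop} + 2p_{Go}).
∂π/∂p_{Hop} = 402 − 10p_{Hop} + 2p_{Go} = 0 ⇒ p_{Hop} = 40.2 + 0.2p_{Go}.
At p_{Go} = 69: p_{Hop} = 40.2 + 0.2·69 = 54.

54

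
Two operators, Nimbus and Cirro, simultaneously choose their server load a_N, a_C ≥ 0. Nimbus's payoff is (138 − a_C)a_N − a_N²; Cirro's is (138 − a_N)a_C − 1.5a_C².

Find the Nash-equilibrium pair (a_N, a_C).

55.2, 27.6

Expanding Nimbus's payoff: 138a_N − a_Ca_N − a_N².
∂π/∂a_N = 138 − a_C − 2a_N = 0, so a_N = 69 − 0.5a_C.
Likewise for Cirro: a_C = 46 − (1/3)a_N.
Substituting the second reaction function into the first: a_N = 69 − 0.5(46 − (1/3)a_N), which gives (5/6)a_N = 46 ⇒ a_N = 55.2.
Then a_C = 46 − (1/3)·55.2 = 27.6.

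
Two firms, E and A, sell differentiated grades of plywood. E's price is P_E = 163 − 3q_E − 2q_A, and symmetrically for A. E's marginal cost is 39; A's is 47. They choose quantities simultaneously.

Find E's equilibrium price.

Firm E's profit: π = q_E(163 − 3q_E − 2q_A) − 39q_E.
∂π/∂q_E = 124 − 6q_E − 2q_A = 0 ⇒ q_E = 62/3 − (1/3)q_A.
Similarly q_A = 58/3 − (1/3)q_E.
Substituting the second reaction function into the first: q_E = 62/3 − (1/3)(58/3 − (1/3)q_E), which gives (8/9)q_E = 128/9 ⇒ q_E = 16.
Then q_A = 58/3 − (1/3)·16 = 14.
P_E = 163 − 3·16 − 2·14 = 87.

87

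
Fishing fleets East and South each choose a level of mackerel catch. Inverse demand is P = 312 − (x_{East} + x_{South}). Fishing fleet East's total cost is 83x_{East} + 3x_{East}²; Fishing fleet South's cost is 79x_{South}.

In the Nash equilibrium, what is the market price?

Fishing fleet East's profit: π = x_{East}(312 − (x_{East} + x_{South})) − 83x_{East} − 3x_{East}².
∂π/∂x_{East} = 229 − 8x_{East} − x_{South} = 0, so x_{East} = 28.625 − 0.125x_{South}.
For South: ∂π/∂x_{South} = 233 − 2x_{South} − x_{East} = 0 ⇒ x_{South} = 116.5 − 0.5x_{East}.
Plugging x_{South} into East's best response: x_{East} = 28.625 − 0.125(116.5 − 0.5x_{East}) ⇒ 0.9375x_{East} = 14.0625, so x_{East} = 15.
Then x_{South} = 116.5 − 0.5·15 = 109.
Equilibrium price: P = 312 − 124 = 188.

188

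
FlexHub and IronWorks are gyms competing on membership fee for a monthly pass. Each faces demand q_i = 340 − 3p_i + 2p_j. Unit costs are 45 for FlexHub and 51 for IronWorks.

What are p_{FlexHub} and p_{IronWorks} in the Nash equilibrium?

FlexHub's profit: π = (p_{FlexHub} − 45)(340 − 3p_{FlexHub} + 2p_{IronWorks}).
∂π/∂p_{FlexHub} = 475 − 6p_{FlexHub} + 2p_{IronWorks} = 0 ⇒ p_{FlexHub} = 475/6 + (1/3)p_{IronWorks}.
Similarly p_{IronWorks} = 493/6 + (1/3)p_{FlexHub}.
Solving the two reaction functions simultaneously: (1 − (1/3)(1/3))p_{FlexHub} = 475/6 + (1/3)·(493/6), so (8/9)p_{FlexHub} = 959/9 and p_{FlexHub} = 119.875.
Then p_{IronWorks} = 493/6 + (1/3)·119.875 = 122.125.

119.875, 122.125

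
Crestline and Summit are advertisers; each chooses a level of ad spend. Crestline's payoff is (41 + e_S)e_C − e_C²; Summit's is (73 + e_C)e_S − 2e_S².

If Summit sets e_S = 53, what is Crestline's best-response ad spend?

47

Expanding Crestline's payoff: 41e_C + e_Se_C − e_C².
∂π/∂e_C = 41 + e_S − 2e_C = 0, so e_C = 20.5 + 0.5e_S.
At e_S = 53: e_C = 20.5 + 0.5·53 = 47.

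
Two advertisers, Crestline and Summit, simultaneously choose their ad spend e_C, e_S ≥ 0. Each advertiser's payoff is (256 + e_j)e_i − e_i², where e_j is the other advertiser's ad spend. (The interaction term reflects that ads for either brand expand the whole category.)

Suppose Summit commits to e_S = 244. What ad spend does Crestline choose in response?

250

Crestline's payoff is (256 + e_S)e_C − e_C².
∂π/∂e_C = 256 + e_S − 2e_C = 0, so e_C = 128 + 0.5e_S.
At e_S = 244: e_C = 128 + 0.5·244 = 250.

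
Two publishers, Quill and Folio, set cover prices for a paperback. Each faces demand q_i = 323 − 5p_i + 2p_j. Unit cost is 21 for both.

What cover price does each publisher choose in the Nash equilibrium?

Quill's profit: π = (p_{Quill} − 21)(323 − 5p_{Quill} + 2p_{Folio}).
∂π/∂p_{Quill} = 428 − 10p_{Quill} + 2p_{Folio} = 0 ⇒ p_{Quill} = 42.8 + 0.2p_{Folio}.
Setting p_{Quill} = p_{Folio} in the reaction function: p_{Quill} = 42.8 + 0.2p_{Quill}, so p_{Quill} = 42.8 / 0.8 = 53.5.

53.5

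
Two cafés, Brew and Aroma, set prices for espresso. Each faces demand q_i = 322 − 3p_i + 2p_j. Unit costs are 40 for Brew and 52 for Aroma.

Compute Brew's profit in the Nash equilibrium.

Brew's profit: π = (p_{Brew} − 40)(322 − 3p_{Brew} + 2p_{Aroma}).
∂π/∂p_{Brew} = 442 − 6p_{Brew} + 2p_{Aroma} = 0 ⇒ p_{Brew} = 221/3 + (1/3)p_{Aroma}.
Similarly p_{Aroma} = 239/3 + (1/3)p_{Brew}.
Solving the two reaction functions simultaneously: (1 − (1/3)(1/3))p_{Brew} = 221/3 + (1/3)·(239/3), so (8/9)p_{Brew} = 902/9 and p_{Brew} = 112.75.
Then p_{Aroma} = 239/3 + (1/3)·112.75 = 117.25.
q_{Brew} = 322 − 3·112.75 + 2·117.25 = 218.25.
Profit = (112.75 − 40)·218.25 = 15877.6875.

15877.6875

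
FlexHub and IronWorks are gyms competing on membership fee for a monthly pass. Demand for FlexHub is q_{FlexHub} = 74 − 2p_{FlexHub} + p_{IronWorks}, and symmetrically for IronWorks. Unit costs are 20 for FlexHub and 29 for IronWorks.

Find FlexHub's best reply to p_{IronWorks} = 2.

FlexHub's profit: π = (p_{FlexHub} − 20)(74 − 2p_{FlexHub} + p_{IronWorks}).
∂π/∂p_{FlexHub} = 114 − 4p_{FlexHub} + p_{IronWorks} = 0 ⇒ p_{FlexHub} = 28.5 + 0.25p_{IronWorks}.
At p_{IronWorks} = 2: p_{FlexHub} = 28.5 + 0.25·2 = 29.

29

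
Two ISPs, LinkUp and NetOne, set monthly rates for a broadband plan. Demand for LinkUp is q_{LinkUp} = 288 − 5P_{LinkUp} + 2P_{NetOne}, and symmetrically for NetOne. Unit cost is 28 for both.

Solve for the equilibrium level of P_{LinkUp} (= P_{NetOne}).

LinkUp's profit: π = (P_{LinkUp} − 28)(288 − 5P_{LinkUp} + 2P_{NetOne}).
∂π/∂P_{LinkUp} = 428 − 10P_{LinkUp} + 2P_{NetOne} = 0 ⇒ P_{LinkUp} = 42.8 + 0.2P_{NetOne}.
The game is symmetric, so in equilibrium P_{NetOne} = P_{LinkUp}: the reaction function gives 0.8P_{LinkUp} = 42.8, hence P_{LinkUp} = 53.5.

53.5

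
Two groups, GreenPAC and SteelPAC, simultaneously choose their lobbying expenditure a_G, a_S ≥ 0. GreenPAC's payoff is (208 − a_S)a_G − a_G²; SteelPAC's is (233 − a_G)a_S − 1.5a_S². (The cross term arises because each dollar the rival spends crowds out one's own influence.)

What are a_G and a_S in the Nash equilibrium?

Expanding GreenPAC's payoff: 208a_G − a_Sa_G − a_G².
∂π/∂a_G = 208 − a_S − 2a_G = 0, so a_G = 104 − 0.5a_S.
Likewise for SteelPAC: a_S = 233/3 − (1/3)a_G.
Plugging a_S into GreenPAC's best response: a_G = 104 − 0.5(233/3 − (1/3)a_G) ⇒ (5/6)a_G = 391/6, so a_G = 78.2.
Then a_S = 233/3 − (1/3)·78.2 = 51.6.

78.2, 51.6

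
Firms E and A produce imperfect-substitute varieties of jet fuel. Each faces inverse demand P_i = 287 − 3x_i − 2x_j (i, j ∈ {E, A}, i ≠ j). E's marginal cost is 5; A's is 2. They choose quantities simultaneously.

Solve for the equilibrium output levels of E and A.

35.0625, 35.8125

Firm E's profit: π = x_E(287 − 3x_E − 2x_A) − 5x_E.
∂π/∂x_E = 282 − 6x_E − 2x_A = 0 ⇒ x_E = 47 − (1/3)x_A.
Similarly x_A = 47.5 − (1/3)x_E.
Plugging x_A into E's best response: x_E = 47 − (1/3)(47.5 − (1/3)x_E) ⇒ (8/9)x_E = 187/6, so x_E = 35.0625.
Then x_A = 47.5 − (1/3)·35.0625 = 35.8125.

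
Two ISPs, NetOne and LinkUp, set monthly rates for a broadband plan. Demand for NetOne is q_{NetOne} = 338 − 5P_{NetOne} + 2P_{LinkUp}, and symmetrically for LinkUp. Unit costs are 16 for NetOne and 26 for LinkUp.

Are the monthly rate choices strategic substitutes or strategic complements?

NetOne's profit: π = (P_{NetOne} − 16)(338 − 5P_{NetOne} + 2P_{LinkUp}).
∂π/∂P_{NetOne} = 418 − 10P_{NetOne} + 2P_{LinkUp} = 0 ⇒ P_{NetOne} = 41.8 + 0.2P_{LinkUp}.
The best-response slope dP_{NetOne}/dP_{LinkUp} = 0.2 > 0: the reaction function is upward-sloping, so the choices are strategic complements.

strategic complements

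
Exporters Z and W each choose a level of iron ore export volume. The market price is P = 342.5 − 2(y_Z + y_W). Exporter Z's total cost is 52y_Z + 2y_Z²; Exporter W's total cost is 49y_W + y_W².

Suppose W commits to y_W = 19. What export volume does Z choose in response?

31.5625

Exporter Z's profit: π = y_Z(342.5 − 2(y_Z + y_W)) − 52y_Z − 2y_Z².
∂π/∂y_Z = 290.5 − 8y_Z − 2y_W = 0, so y_Z = 36.3125 − 0.25y_W.
At y_W = 19: y_Z = 36.3125 − 0.25·19 = 31.5625.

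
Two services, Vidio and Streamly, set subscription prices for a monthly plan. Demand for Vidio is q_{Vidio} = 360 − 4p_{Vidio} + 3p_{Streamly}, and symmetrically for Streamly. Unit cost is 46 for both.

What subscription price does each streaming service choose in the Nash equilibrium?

108.8

Vidio's profit: π = (p_{Vidio} − 46)(360 − 4p_{Vidio} + 3p_{Streamly}).
∂π/∂p_{Vidio} = 544 − 8p_{Vidio} + 3p_{Streamly} = 0 ⇒ p_{Vidio} = 68 + 0.375p_{Streamly}.
By symmetry p_{Streamly} = p_{Vidio}; substituting into the reaction function, 0.625p_{Vidio} = 68 and p_{Vidio} = 108.8.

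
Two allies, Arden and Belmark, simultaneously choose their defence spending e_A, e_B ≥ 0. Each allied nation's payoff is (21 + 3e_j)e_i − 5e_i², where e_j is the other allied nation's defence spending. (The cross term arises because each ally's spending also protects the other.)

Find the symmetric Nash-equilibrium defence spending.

Arden's payoff is (21 + 3e_B)e_A − 5e_A².
∂π/∂e_A = 21 + 3e_B − 10e_A = 0, so e_A = 2.1 + 0.3e_B.
The game is symmetric, so in equilibrium e_B = e_A: the reaction function gives 0.7e_A = 2.1, hence e_A = 3.

3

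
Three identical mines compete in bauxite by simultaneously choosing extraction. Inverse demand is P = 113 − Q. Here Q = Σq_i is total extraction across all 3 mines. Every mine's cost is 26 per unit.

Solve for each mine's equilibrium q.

21.75

A representative mine's profit is π_i = q_i(113 − Q) − 26q_i, with Q = q_i + Σ_{j≠i} q_j.
First-order condition: 87 − 2q_i − Σ_{j≠i} q_j = 0.
With identical mines, set every q_j = q: then 87 − 2q − 2q = 0, i.e. q = 87/4 = 21.75.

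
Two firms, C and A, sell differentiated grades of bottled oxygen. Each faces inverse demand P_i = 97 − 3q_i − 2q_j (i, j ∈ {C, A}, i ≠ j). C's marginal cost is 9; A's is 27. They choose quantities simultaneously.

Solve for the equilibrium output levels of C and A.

Firm C's profit: π = q_C(97 − 3q_C − 2q_A) − 9q_C.
∂π/∂q_C = 88 − 6q_C − 2q_A = 0 ⇒ q_C = 44/3 − (1/3)q_A.
Similarly q_A = 35/3 − (1/3)q_C.
Plugging q_A into C's best response: q_C = 44/3 − (1/3)(35/3 − (1/3)q_C) ⇒ (8/9)q_C = 97/9, so q_C = 12.125.
Then q_A = 35/3 − (1/3)·12.125 = 7.625.

12.125, 7.625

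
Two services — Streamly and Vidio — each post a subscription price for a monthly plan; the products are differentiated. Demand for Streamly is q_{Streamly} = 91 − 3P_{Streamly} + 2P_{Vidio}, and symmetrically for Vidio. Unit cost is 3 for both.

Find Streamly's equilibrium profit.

Streamly's profit: π = (P_{Streamly} − 3)(91 − 3P_{Streamly} + 2P_{Vidio}).
∂π/∂P_{Streamly} = 100 − 6P_{Streamly} + 2P_{Vidio} = 0 ⇒ P_{Streamly} = 50/3 + (1/3)P_{Vidio}.
The game is symmetric, so in equilibrium P_{Vidio} = P_{Streamly}: the reaction function gives (2/3)P_{Streamly} = 50/3, hence P_{Streamly} = 25.
q_{Streamly} = 91 − 3·25 + 2·25 = 66.
Profit = (25 − 3)·66 = 1452.

1452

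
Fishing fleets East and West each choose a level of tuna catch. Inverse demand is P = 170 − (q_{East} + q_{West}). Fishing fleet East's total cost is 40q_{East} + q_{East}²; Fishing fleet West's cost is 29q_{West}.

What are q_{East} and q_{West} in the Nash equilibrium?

Fishing fleet East's profit: π = q_{East}(170 − (q_{East} + q_{West})) − 40q_{East} − q_{East}².
∂π/∂q_{East} = 130 − 4q_{East} − q_{West} = 0, so q_{East} = 32.5 − 0.25q_{West}.
For West: ∂π/∂q_{West} = 141 − 2q_{West} − q_{East} = 0 ⇒ q_{West} = 70.5 − 0.5q_{East}.
Solving the two reaction functions simultaneously: (1 − (−0.25)(−0.5))q_{East} = 32.5 − 0.25·70.5, so 0.875q_{East} = 14.875 and q_{East} = 17.
Then q_{West} = 70.5 − 0.5·17 = 62.

17, 62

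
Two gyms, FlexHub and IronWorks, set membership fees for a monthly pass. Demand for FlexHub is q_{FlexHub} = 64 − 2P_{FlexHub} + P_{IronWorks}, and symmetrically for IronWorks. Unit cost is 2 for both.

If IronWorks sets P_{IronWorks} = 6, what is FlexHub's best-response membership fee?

FlexHub's profit: π = (P_{FlexHub} − 2)(64 − 2P_{FlexHub} + P_{IronWorks}).
∂π/∂P_{FlexHub} = 68 − 4P_{FlexHub} + P_{IronWorks} = 0 ⇒ P_{FlexHub} = 17 + 0.25P_{IronWorks}.
At P_{IronWorks} = 6: P_{FlexHub} = 17 + 0.25·6 = 18.5.

18.5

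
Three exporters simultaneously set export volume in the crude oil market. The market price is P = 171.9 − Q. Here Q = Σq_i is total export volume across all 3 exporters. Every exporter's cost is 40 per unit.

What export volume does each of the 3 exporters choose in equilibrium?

A representative exporter's profit is π_i = q_i(171.9 − Q) − 40q_i, with Q = q_i + Σ_{j≠i} q_j.
First-order condition: 131.9 − 2q_i − Σ_{j≠i} q_j = 0.
In a symmetric equilibrium every exporter chooses the same q, so Σ_{j≠i} q_j = 2q. The condition becomes 131.9 − 4q = 0, giving q = 131.9/4 = 32.975.

32.975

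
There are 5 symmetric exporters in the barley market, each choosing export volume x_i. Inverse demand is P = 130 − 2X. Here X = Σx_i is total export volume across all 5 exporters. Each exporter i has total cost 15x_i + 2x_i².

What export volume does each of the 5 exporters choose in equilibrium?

7.1875

A representative exporter's profit is π_i = x_i(130 − 2X) − 15x_i − 2x_i², with X = x_i + Σ_{j≠i} x_j.
First-order condition: 115 − 8x_i − 2Σ_{j≠i} x_j = 0.
With identical exporters, set every x_j = x: then 115 − 8x − 8x = 0, i.e. x = 115/16 = 7.1875.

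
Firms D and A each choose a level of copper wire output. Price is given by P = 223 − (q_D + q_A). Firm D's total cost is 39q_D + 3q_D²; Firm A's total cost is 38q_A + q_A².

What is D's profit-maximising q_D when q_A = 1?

Firm D's profit: π = q_D(223 − (q_D + q_A)) − 39q_D − 3q_D².
∂π/∂q_D = 184 − 8q_D − q_A = 0, so q_D = 23 − 0.125q_A.
At q_A = 1: q_D = 23 − 0.125·1 = 22.875.

22.875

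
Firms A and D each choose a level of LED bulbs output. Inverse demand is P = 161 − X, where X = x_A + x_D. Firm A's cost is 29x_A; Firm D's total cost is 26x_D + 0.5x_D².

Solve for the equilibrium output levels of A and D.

Firm A's profit: π = x_A(161 − (x_A + x_D)) − 29x_A.
∂π/∂x_A = 132 − 2x_A − x_D = 0, so x_A = 66 − 0.5x_D.
For D: ∂π/∂x_D = 135 − 3x_D − x_A = 0 ⇒ x_D = 45 − (1/3)x_A.
Substituting the second reaction function into the first: x_A = 66 − 0.5(45 − (1/3)x_A), which gives (5/6)x_A = 43.5 ⇒ x_A = 52.2.
Then x_D = 45 − (1/3)·52.2 = 27.6.

52.2, 27.6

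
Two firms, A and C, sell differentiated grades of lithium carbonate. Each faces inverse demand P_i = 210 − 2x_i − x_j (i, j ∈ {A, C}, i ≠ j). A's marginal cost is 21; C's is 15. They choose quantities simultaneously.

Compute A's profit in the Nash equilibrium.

Firm A's profit: π = x_A(210 − 2x_A − x_C) − 21x_A.
∂π/∂x_A = 189 − 4x_A − x_C = 0 ⇒ x_A = 47.25 − 0.25x_C.
Similarly x_C = 48.75 − 0.25x_A.
Substituting the second reaction function into the first: x_A = 47.25 − 0.25(48.75 − 0.25x_A), which gives 0.9375x_A = 35.0625 ⇒ x_A = 37.4.
Then x_C = 48.75 − 0.25·37.4 = 39.4.
P_A = 210 − 2·37.4 − 39.4 = 95.8.
Profit = (95.8 − 21)·37.4 = 2797.52.

2797.52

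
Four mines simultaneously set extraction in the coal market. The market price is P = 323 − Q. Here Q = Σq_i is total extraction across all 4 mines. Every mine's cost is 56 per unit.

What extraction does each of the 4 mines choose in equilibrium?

A representative mine's profit is π_i = q_i(323 − Q) − 56q_i, with Q = q_i + Σ_{j≠i} q_j.
First-order condition: 267 − 2q_i − Σ_{j≠i} q_j = 0.
In a symmetric equilibrium every mine chooses the same q, so Σ_{j≠i} q_j = 3q. The condition becomes 267 − 5q = 0, giving q = 267/5 = 53.4.

53.4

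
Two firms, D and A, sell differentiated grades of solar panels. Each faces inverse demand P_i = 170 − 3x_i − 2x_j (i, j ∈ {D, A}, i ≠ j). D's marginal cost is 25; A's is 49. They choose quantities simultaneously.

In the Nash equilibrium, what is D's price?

Firm D's profit: π = x_D(170 − 3x_D − 2x_A) − 25x_D.
∂π/∂x_D = 145 − 6x_D − 2x_A = 0 ⇒ x_D = 145/6 − (1/3)x_A.
Similarly x_A = 121/6 − (1/3)x_D.
Plugging x_A into D's best response: x_D = 145/6 − (1/3)(121/6 − (1/3)x_D) ⇒ (8/9)x_D = 157/9, so x_D = 19.625.
Then x_A = 121/6 − (1/3)·19.625 = 13.625.
P_D = 170 − 3·19.625 − 2·13.625 = 83.875.

83.875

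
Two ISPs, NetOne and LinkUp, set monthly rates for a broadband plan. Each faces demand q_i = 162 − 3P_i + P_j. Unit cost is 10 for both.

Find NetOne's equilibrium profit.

2419.68

NetOne's profit: π = (P_{NetOne} − 10)(162 − 3P_{NetOne} + P_{LinkUp}).
∂π/∂P_{NetOne} = 192 − 6P_{NetOne} + P_{LinkUp} = 0 ⇒ P_{NetOne} = 32 + (1/6)P_{LinkUp}.
The game is symmetric, so in equilibrium P_{LinkUp} = P_{NetOne}: the reaction function gives (5/6)P_{NetOne} = 32, hence P_{NetOne} = 38.4.
q_{NetOne} = 162 − 3·38.4 + 38.4 = 85.2.
Profit = (38.4 − 10)·85.2 = 2419.68.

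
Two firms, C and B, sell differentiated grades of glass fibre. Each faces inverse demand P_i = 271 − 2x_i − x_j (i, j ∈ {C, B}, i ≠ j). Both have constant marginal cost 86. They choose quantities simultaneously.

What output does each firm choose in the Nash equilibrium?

37

Firm C's profit: π = x_C(271 − 2x_C − x_B) − 86x_C.
∂π/∂x_C = 185 − 4x_C − x_B = 0 ⇒ x_C = 46.25 − 0.25x_B.
The game is symmetric, so in equilibrium x_B = x_C: the reaction function gives 1.25x_C = 46.25, hence x_C = 37.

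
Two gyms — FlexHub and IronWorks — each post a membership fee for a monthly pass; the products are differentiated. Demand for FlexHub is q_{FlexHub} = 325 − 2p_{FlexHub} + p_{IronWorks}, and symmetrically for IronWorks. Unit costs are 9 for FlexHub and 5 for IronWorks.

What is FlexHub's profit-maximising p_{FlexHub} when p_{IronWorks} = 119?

115.5

FlexHub's profit: π = (p_{FlexHub} − 9)(325 − 2p_{FlexHub} + p_{IronWorks}).
∂π/∂p_{FlexHub} = 343 − 4p_{FlexHub} + p_{IronWorks} = 0 ⇒ p_{FlexHub} = 85.75 + 0.25p_{IronWorks}.
At p_{IronWorks} = 119: p_{FlexHub} = 85.75 + 0.25·119 = 115.5.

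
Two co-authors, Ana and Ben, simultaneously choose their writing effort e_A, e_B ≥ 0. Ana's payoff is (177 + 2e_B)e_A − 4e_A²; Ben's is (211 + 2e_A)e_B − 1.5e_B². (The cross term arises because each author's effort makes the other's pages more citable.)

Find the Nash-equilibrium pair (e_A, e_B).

Expanding Ana's payoff: 177e_A + 2e_Be_A − 4e_A².
∂π/∂e_A = 177 + 2e_B − 8e_A = 0, so e_A = 22.125 + 0.25e_B.
Likewise for Ben: e_B = 211/3 + (2/3)e_A.
Plugging e_B into Ana's best response: e_A = 22.125 + 0.25(211/3 + (2/3)e_A) ⇒ (5/6)e_A = 953/24, so e_A = 47.65.
Then e_B = 211/3 + (2/3)·47.65 = 102.1.

47.65, 102.1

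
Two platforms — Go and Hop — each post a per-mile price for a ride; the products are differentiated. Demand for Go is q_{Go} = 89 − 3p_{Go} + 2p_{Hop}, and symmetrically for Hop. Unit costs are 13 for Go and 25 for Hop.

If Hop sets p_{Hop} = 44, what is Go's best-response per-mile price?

36

Go's profit: π = (p_{Go} − 13)(89 − 3p_{Go} + 2p_{Hop}).
∂π/∂p_{Go} = 128 − 6p_{Go} + 2p_{Hop} = 0 ⇒ p_{Go} = 64/3 + (1/3)p_{Hop}.
At p_{Hop} = 44: p_{Go} = 64/3 + (1/3)·44 = 36.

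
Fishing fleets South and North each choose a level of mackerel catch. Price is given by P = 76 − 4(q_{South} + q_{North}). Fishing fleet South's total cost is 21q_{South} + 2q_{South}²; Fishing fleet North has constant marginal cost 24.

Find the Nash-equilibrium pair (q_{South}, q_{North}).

Fishing fleet South's profit: π = q_{South}(76 − 4(q_{South} + q_{North})) − 21q_{South} − 2q_{South}².
∂π/∂q_{South} = 55 − 12q_{South} − 4q_{North} = 0, so q_{South} = 55/12 − (1/3)q_{North}.
For North: ∂π/∂q_{North} = 52 − 8q_{North} − 4q_{South} = 0 ⇒ q_{North} = 6.5 − 0.5q_{South}.
Solving the two reaction functions simultaneously: (1 − (−1/3)(−0.5))q_{South} = 55/12 − (1/3)·6.5, so (5/6)q_{South} = 29/12 and q_{South} = 2.9.
Then q_{North} = 6.5 − 0.5·2.9 = 5.05.

2.9, 5.05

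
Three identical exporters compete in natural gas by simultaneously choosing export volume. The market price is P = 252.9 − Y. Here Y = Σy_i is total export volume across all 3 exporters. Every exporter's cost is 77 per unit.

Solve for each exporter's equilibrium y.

43.975

A representative exporter's profit is π_i = y_i(252.9 − Y) − 77y_i, with Y = y_i + Σ_{j≠i} y_j.
First-order condition: 175.9 − 2y_i − Σ_{j≠i} y_j = 0.
In a symmetric equilibrium every exporter chooses the same y, so Σ_{j≠i} y_j = 2y. The condition becomes 175.9 − 4y = 0, giving y = 175.9/4 = 43.975.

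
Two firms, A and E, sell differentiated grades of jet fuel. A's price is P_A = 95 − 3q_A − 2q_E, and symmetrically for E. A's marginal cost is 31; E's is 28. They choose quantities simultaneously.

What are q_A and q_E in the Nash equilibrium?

7.8125, 8.5625

Firm A's profit: π = q_A(95 − 3q_A − 2q_E) − 31q_A.
∂π/∂q_A = 64 − 6q_A − 2q_E = 0 ⇒ q_A = 32/3 − (1/3)q_E.
Similarly q_E = 67/6 − (1/3)q_A.
Substituting the second reaction function into the first: q_A = 32/3 − (1/3)(67/6 − (1/3)q_A), which gives (8/9)q_A = 125/18 ⇒ q_A = 7.8125.
Then q_E = 67/6 − (1/3)·7.8125 = 8.5625.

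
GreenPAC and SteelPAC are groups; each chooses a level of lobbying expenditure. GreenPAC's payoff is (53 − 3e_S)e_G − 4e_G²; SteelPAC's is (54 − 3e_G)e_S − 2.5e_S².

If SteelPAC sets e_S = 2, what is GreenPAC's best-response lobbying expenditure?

5.875

Expanding GreenPAC's payoff: 53e_G − 3e_Se_G − 4e_G².
∂π/∂e_G = 53 − 3e_S − 8e_G = 0, so e_G = 6.625 − 0.375e_S.
At e_S = 2: e_G = 6.625 − 0.375·2 = 5.875.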